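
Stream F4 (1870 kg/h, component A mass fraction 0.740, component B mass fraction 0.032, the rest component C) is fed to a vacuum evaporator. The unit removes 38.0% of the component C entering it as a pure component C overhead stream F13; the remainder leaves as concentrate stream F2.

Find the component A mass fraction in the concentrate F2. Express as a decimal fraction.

component A is not removed: 1870×0.740 = 1383.8 kg/h of component A enters F2.
component C entering = 1870×0.228 = 426.36 kg/h; overhead removed = 0.380×426.36 = 162.02 kg/h.
Concentrate = 1870 − 162.02 = 1708 kg/h.
Mass fraction = 1383.8/1708 = 0.810.

0.810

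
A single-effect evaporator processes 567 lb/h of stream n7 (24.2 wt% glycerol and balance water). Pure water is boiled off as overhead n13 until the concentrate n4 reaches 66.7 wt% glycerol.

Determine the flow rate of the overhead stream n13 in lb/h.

glycerol is conserved: 567×0.242 = 137.21 lb/h all reports to the concentrate.
Concentrate = 137.21/(target fraction) = 205.72 lb/h.
Overhead = 567 − 205.72 = 361.28 lb/h.

361.3 lb/h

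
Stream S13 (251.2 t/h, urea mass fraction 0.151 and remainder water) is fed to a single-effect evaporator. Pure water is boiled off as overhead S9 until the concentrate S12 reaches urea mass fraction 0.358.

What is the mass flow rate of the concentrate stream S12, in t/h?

urea is conserved: 251.2×0.151 = 37.931 t/h all reports to the concentrate.
Concentrate = 37.931/(target fraction) = 105.95 t/h.

106 t/h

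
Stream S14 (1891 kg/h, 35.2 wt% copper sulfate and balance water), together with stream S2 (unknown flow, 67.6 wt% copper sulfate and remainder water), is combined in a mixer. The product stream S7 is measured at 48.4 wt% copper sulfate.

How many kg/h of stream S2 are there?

1300 kg/h

Let S2 be the unknown flow. Total out = 1891 + S2.
copper sulfate balance: 665.63 + 0.676·S2 = 0.484·(1891 + S2)
(0.676 − 0.484)·S2 = 0.484×1891 − 665.63 = 249.61
S2 = 249.61 / 0.192 = 1300.1 kg/h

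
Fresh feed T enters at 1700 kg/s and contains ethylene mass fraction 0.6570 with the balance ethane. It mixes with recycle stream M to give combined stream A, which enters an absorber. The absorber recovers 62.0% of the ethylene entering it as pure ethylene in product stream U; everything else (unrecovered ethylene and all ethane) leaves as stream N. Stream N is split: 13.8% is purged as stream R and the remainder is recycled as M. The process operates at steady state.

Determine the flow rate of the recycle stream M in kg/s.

4186 kg/s

ethane enters only via T and leaves only via the purge: 1700×0.343 = 0.138×(ethane in N), and the absorber passes all ethane, so ethane in A = ethane in N = 4225.4 kg/s.
ethylene in A: m_A = 1700×0.657 + (1−0.138)·(1−0.620)·m_A, so m_A = 1116.9/0.6724 = 1661 kg/s.
N = (1−0.620)×1661 + 4225.4 = 4856.5 kg/s.
Recycle M = (1−0.138)×4856.5 = 4186.3 kg/s.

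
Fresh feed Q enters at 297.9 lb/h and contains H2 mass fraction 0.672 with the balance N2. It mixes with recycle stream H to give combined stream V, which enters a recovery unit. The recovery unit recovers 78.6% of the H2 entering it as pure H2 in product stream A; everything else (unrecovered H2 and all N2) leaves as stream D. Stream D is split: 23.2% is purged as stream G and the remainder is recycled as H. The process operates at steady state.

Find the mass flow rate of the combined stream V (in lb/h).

660.7 lb/h

N2 enters only via Q and leaves only via the purge: 297.9×0.328 = 0.232×(N2 in D), and the recovery unit passes all N2, so N2 in V = N2 in D = 421.17 lb/h.
H2 in V: m_A = 297.9×0.672 + (1−0.232)·(1−0.786)·m_A, so m_A = 200.19/0.8356 = 239.56 lb/h.
V = 239.56 + 421.17 = 660.73 lb/h.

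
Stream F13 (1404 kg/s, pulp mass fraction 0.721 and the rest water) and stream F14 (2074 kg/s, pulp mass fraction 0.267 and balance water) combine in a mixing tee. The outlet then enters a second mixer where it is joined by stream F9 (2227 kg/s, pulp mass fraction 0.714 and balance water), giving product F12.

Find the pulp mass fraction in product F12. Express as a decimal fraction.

Overall, product flow = 5705 kg/s.
pulp in = 1404×0.721 + 2074×0.267 + 2227×0.714 = 3156.1 kg/s.
pulp fraction in F12 = 0.553.

0.553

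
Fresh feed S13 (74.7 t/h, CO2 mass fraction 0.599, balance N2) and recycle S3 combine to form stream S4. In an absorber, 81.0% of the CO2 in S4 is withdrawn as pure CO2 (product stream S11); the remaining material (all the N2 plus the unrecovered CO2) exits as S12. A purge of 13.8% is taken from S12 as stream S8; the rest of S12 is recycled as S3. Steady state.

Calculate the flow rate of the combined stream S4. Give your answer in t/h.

N2 enters only via S13 and leaves only via the purge: 74.7×0.401 = 0.138×(N2 in S12), and the absorber passes all N2, so N2 in S4 = N2 in S12 = 217.06 t/h.
CO2 in S4: m_A = 74.7×0.599 + (1−0.138)·(1−0.810)·m_A, so m_A = 44.745/0.8362 = 53.509 t/h.
S4 = 53.509 + 217.06 = 270.57 t/h.

270.6 t/h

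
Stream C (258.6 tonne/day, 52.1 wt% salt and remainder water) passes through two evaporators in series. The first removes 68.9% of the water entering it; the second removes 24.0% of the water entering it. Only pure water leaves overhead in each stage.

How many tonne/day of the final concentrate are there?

water in feed = 258.6×0.479 = 123.87 tonne/day.
After stage 1: water left = (1−0.689)×123.87 = 38.523; stream total = 173.25 tonne/day.
After stage 2: water left = (1−0.240)×38.523 = 29.278; final concentrate = 164.01 tonne/day.

164 tonne/day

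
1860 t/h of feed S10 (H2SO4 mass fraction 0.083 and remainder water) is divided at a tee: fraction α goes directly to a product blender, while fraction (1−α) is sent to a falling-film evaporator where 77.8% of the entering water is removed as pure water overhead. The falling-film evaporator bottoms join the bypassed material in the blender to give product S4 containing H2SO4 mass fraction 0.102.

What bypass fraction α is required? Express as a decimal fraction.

All 1860×0.083 = 154.38 t/h of H2SO4 reaches S4, so S4 = 154.38/0.102 = 1513.5 t/h and vapour = 346.47 t/h.
The evaporator receives (1−α)·1860 of feed at 0.917 water and removes 0.778 of that water:
0.778×0.917×(1−α)×1860 = 346.47
(1−α) = 346.47/1327 = 0.2611;  α = 0.7389.

0.739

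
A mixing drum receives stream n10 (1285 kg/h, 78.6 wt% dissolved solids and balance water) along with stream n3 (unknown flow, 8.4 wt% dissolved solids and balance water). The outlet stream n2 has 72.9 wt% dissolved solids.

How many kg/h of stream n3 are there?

Let n3 be the unknown flow. Total out = 1285 + n3.
dissolved solids balance: 1010 + 0.084·n3 = 0.729·(1285 + n3)
(0.084 − 0.729)·n3 = 0.729×1285 − 1010 = -73.245
n3 = -73.245 / -0.645 = 113.56 kg/h

113.6 kg/h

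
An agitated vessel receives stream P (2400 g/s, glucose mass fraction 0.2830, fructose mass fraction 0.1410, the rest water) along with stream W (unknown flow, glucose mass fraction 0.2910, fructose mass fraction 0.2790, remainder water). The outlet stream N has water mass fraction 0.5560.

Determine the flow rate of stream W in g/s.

381 g/s

Let W be the unknown flow. Total out = 2400 + W.
water balance: 1382.4 + 0.430·W = 0.556·(2400 + W)
(0.430 − 0.556)·W = 0.556×2400 − 1382.4 = -48
W = -48 / -0.126 = 380.95 g/s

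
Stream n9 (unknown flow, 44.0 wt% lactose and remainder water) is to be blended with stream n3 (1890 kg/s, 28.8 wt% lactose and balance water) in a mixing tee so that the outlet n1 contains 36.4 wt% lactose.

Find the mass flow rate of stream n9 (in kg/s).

1890 kg/s

Let n9 be the unknown flow. Total out = 1890 + n9.
lactose balance: 544.32 + 0.440·n9 = 0.364·(1890 + n9)
(0.440 − 0.364)·n9 = 0.364×1890 − 544.32 = 143.64
n9 = 143.64 / 0.076 = 1890 kg/s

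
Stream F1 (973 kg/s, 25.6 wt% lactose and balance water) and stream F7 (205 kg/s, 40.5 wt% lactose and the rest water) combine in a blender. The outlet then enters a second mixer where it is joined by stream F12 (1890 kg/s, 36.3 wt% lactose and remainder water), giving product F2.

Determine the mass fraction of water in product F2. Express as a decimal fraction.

Overall, product flow = 3068 kg/s.
water in = 973×0.744 + 205×0.595 + 1890×0.637 = 2049.8 kg/s.
water fraction in F2 = 0.6681.

0.6681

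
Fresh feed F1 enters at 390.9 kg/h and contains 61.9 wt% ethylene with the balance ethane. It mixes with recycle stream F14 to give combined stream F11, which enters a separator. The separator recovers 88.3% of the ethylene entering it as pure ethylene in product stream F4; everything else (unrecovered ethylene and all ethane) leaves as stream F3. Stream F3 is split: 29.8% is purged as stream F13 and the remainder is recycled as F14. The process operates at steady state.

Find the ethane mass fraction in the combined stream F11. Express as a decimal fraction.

ethane enters only via F1 and leaves only via the purge: 390.9×0.381 = 0.298×(ethane in F3), and the separator passes all ethane, so ethane in F11 = ethane in F3 = 499.77 kg/h.
ethylene in F11: m_A = 390.9×0.619 + (1−0.298)·(1−0.883)·m_A, so m_A = 241.97/0.9179 = 263.62 kg/h.
F11 = 263.62 + 499.77 = 763.39 kg/h.
ethane fraction in F11 = 499.77/763.39 = 0.6547.

0.6547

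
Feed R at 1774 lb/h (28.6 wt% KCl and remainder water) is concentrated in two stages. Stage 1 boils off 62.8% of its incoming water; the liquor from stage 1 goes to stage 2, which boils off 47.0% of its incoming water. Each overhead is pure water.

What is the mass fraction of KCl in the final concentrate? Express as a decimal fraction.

0.670

water in feed = 1774×0.714 = 1266.6 lb/h.
After stage 1: water left = (1−0.628)×1266.6 = 471.19; stream total = 978.55 lb/h.
After stage 2: water left = (1−0.470)×471.19 = 249.73; final concentrate = 757.09 lb/h.
KCl fraction = 507.36/757.09 = 0.670.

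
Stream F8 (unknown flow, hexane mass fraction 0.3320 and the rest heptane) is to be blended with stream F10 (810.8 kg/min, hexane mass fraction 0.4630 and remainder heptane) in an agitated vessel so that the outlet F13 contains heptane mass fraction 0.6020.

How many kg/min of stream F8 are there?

Let F8 be the unknown flow. Total out = 810.8 + F8.
heptane balance: 435.4 + 0.668·F8 = 0.602·(810.8 + F8)
(0.668 − 0.602)·F8 = 0.602×810.8 − 435.4 = 52.702
F8 = 52.702 / 0.066 = 798.52 kg/min

798.5 kg/min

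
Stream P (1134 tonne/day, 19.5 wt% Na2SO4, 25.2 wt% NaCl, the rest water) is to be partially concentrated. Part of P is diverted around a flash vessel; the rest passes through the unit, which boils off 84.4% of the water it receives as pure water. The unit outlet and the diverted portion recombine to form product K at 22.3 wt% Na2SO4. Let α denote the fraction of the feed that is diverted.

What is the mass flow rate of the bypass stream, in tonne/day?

All 1134×0.195 = 221.13 tonne/day of Na2SO4 reaches K, so K = 221.13/0.223 = 991.61 tonne/day and vapour = 142.39 tonne/day.
The evaporator receives (1−α)·1134 of feed at 0.553 water and removes 0.844 of that water:
0.844×0.553×(1−α)×1134 = 142.39
(1−α) = 142.39/529.27 = 0.2690;  α = 0.7310.
Bypass flow = 0.7310×1134 = 828.93 tonne/day.

828.9 tonne/day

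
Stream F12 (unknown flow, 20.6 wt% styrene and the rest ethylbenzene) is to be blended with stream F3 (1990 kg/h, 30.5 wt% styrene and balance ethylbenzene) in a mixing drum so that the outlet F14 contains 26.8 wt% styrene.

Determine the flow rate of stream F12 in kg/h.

Let F12 be the unknown flow. Total out = 1990 + F12.
styrene balance: 606.95 + 0.206·F12 = 0.268·(1990 + F12)
(0.206 − 0.268)·F12 = 0.268×1990 − 606.95 = -73.63
F12 = -73.63 / -0.062 = 1187.6 kg/h

1188 kg/h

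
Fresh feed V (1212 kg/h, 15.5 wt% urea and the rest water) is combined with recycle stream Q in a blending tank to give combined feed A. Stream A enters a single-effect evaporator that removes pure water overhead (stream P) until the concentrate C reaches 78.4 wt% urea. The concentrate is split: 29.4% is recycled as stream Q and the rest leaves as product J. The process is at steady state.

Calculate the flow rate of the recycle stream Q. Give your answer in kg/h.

Overall urea balance (none leaves overhead): urea in fresh feed = urea in product, i.e. 1212×0.155 = (1−0.294)·C·0.784.
C = 187.86/(0.784×0.706) = 339.4 kg/h.
Recycle Q = 0.294×339.4 = 99.784 kg/h.

99.78 kg/h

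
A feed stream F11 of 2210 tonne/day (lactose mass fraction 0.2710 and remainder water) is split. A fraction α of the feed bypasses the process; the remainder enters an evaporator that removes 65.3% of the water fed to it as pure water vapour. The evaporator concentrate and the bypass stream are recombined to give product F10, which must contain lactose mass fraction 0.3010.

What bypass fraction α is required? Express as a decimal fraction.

0.791

All 2210×0.271 = 598.91 tonne/day of lactose reaches F10, so F10 = 598.91/0.301 = 1989.7 tonne/day and vapour = 220.27 tonne/day.
The evaporator receives (1−α)·2210 of feed at 0.729 water and removes 0.653 of that water:
0.653×0.729×(1−α)×2210 = 220.27
(1−α) = 220.27/1052 = 0.2094;  α = 0.7906.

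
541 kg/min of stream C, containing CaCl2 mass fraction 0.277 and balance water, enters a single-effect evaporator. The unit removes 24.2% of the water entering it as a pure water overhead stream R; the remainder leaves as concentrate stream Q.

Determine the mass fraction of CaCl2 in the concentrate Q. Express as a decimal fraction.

0.336

CaCl2 is not removed: 541×0.277 = 149.86 kg/min of CaCl2 enters Q.
water entering = 541×0.723 = 391.14 kg/min; overhead removed = 0.242×391.14 = 94.657 kg/min.
Concentrate = 541 − 94.657 = 446.34 kg/min.
Mass fraction = 149.86/446.34 = 0.336.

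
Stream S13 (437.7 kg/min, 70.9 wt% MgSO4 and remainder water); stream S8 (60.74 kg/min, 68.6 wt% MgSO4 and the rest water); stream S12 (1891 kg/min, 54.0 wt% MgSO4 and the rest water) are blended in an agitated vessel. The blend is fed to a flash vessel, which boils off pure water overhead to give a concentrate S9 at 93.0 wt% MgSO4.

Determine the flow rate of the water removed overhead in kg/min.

MgSO4 entering = 437.7×0.709 + 60.74×0.686 + 1891×0.540 = 1373.1 kg/min.
All MgSO4 reports to S9, so S9 = 1373.1/0.930 = 1476.5 kg/min.
Total feed = 2389.4 kg/min; overhead = 2389.4 − 1476.5 = 912.95 kg/min.

912.9 kg/min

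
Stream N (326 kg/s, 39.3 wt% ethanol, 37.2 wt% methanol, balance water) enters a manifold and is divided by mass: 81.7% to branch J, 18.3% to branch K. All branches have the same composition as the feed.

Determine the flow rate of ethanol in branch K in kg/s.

Branch K total = 0.183×326 = 59.658 kg/s.
ethanol in K = 0.393×59.658 = 23.446 kg/s.

23.45 kg/s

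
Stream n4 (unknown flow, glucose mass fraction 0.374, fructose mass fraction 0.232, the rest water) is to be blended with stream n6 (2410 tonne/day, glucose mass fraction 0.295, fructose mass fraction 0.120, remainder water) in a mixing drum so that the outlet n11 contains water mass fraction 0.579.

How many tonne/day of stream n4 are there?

78.16 tonne/day

Let n4 be the unknown flow. Total out = 2410 + n4.
water balance: 1409.8 + 0.394·n4 = 0.579·(2410 + n4)
(0.394 − 0.579)·n4 = 0.579×2410 − 1409.8 = -14.46
n4 = -14.46 / -0.185 = 78.162 tonne/day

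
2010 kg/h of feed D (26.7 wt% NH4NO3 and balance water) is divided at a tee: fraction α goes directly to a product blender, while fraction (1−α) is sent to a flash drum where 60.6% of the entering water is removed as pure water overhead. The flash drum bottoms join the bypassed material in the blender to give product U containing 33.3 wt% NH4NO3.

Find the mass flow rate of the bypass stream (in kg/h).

All 2010×0.267 = 536.67 kg/h of NH4NO3 reaches U, so U = 536.67/0.333 = 1611.6 kg/h and vapour = 398.38 kg/h.
The evaporator receives (1−α)·2010 of feed at 0.733 water and removes 0.606 of that water:
0.606×0.733×(1−α)×2010 = 398.38
(1−α) = 398.38/892.84 = 0.4462;  α = 0.5538.
Bypass flow = 0.5538×2010 = 1113.2 kg/h.

1113 kg/h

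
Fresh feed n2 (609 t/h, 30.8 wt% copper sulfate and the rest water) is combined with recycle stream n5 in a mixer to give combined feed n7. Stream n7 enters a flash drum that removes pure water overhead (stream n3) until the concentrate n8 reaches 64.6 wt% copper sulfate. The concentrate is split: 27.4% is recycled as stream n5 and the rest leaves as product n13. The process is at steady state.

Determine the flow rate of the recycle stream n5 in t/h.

Overall copper sulfate balance (none leaves overhead): copper sulfate in fresh feed = copper sulfate in product, i.e. 609×0.308 = (1−0.274)·n8·0.646.
n8 = 187.57/(0.646×0.726) = 399.94 t/h.
Recycle n5 = 0.274×399.94 = 109.58 t/h.

109.6 t/h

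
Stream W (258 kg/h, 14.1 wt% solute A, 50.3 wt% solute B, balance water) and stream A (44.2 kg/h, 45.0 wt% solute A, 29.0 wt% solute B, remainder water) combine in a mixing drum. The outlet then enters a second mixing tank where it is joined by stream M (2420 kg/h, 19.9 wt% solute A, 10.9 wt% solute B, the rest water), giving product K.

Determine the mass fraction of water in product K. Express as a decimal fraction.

0.653

Overall, product flow = 2722.2 kg/h.
water in = 258×0.356 + 44.2×0.260 + 2420×0.692 = 1778 kg/h.
water fraction in K = 0.653.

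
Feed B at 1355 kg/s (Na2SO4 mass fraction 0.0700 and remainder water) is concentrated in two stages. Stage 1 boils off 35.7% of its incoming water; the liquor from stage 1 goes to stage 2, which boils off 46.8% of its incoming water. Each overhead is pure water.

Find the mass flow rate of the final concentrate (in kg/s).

525.9 kg/s

water in feed = 1355×0.930 = 1260.2 kg/s.
After stage 1: water left = (1−0.357)×1260.2 = 810.28; stream total = 905.13 kg/s.
After stage 2: water left = (1−0.468)×810.28 = 431.07; final concentrate = 525.92 kg/s.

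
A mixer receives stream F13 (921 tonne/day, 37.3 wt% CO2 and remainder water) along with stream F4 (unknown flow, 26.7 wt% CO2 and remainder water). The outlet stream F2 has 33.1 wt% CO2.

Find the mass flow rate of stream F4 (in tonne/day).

Let F4 be the unknown flow. Total out = 921 + F4.
CO2 balance: 343.53 + 0.267·F4 = 0.331·(921 + F4)
(0.267 − 0.331)·F4 = 0.331×921 − 343.53 = -38.682
F4 = -38.682 / -0.064 = 604.41 tonne/day

604.4 tonne/day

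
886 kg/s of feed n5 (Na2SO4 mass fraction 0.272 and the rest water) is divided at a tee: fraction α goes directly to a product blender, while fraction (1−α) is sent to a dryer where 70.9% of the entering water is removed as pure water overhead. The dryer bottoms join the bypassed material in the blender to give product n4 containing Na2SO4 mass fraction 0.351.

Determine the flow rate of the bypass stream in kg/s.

All 886×0.272 = 240.99 kg/s of Na2SO4 reaches n4, so n4 = 240.99/0.351 = 686.59 kg/s and vapour = 199.41 kg/s.
The evaporator receives (1−α)·886 of feed at 0.728 water and removes 0.709 of that water:
0.709×0.728×(1−α)×886 = 199.41
(1−α) = 199.41/457.31 = 0.4361;  α = 0.5639.
Bypass flow = 0.5639×886 = 499.65 kg/s.

499.7 kg/s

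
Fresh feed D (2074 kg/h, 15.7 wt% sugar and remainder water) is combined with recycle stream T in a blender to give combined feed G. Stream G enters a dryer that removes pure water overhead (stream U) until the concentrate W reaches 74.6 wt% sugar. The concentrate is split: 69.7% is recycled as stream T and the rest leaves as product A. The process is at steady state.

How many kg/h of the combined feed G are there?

3078 kg/h

Overall sugar balance (none leaves overhead): sugar in fresh feed = sugar in product, i.e. 2074×0.157 = (1−0.697)·W·0.746.
W = 325.62/(0.746×0.303) = 1440.5 kg/h.
Recycle T = 0.697×1440.5 = 1004.1 kg/h.
Combined feed G = 2074 + 1004.1 = 3078.1 kg/h.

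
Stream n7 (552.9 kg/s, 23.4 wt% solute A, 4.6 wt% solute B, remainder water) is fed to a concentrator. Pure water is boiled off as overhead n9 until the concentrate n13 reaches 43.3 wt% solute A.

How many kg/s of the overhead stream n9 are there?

solute A is conserved: 552.9×0.234 = 129.38 kg/s all reports to the concentrate.
Concentrate = 129.38/(target fraction) = 298.8 kg/s.
Overhead = 552.9 − 298.8 = 254.1 kg/s.

254.1 kg/s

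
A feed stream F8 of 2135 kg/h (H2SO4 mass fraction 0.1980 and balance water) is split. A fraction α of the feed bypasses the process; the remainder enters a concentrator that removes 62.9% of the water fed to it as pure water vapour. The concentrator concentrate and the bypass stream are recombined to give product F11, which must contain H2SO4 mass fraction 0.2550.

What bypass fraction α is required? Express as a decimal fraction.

All 2135×0.198 = 422.73 kg/h of H2SO4 reaches F11, so F11 = 422.73/0.255 = 1657.8 kg/h and vapour = 477.24 kg/h.
The evaporator receives (1−α)·2135 of feed at 0.802 water and removes 0.629 of that water:
0.629×0.802×(1−α)×2135 = 477.24
(1−α) = 477.24/1077 = 0.4431;  α = 0.5569.

0.557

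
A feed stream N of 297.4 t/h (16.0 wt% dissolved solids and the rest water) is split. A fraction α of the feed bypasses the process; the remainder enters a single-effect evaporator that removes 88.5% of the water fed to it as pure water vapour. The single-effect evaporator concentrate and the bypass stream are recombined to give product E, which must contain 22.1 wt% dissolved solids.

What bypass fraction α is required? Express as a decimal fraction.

All 297.4×0.160 = 47.584 t/h of dissolved solids reaches E, so E = 47.584/0.221 = 215.31 t/h and vapour = 82.088 t/h.
The evaporator receives (1−α)·297.4 of feed at 0.840 water and removes 0.885 of that water:
0.885×0.840×(1−α)×297.4 = 82.088
(1−α) = 82.088/221.09 = 0.3713;  α = 0.6287.

0.629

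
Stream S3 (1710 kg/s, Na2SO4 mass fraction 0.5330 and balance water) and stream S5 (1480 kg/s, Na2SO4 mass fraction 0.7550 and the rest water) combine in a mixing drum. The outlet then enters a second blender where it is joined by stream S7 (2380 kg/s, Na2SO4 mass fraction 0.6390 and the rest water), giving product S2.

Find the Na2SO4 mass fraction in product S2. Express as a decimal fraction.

Overall, product flow = 5570 kg/s.
Na2SO4 in = 1710×0.533 + 1480×0.755 + 2380×0.639 = 3549.7 kg/s.
Na2SO4 fraction in S2 = 0.6373.

0.6373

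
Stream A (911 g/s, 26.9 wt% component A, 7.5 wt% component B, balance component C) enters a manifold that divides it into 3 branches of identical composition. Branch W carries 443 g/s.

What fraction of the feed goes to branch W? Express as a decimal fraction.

Fraction to W = 443/911 = 0.4863.

0.486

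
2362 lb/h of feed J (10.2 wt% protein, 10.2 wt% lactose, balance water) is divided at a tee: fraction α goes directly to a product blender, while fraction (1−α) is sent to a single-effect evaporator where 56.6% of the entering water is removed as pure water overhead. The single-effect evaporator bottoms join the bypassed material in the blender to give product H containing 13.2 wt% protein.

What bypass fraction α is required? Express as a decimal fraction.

0.496

All 2362×0.102 = 240.92 lb/h of protein reaches H, so H = 240.92/0.132 = 1825.2 lb/h and vapour = 536.82 lb/h.
The evaporator receives (1−α)·2362 of feed at 0.796 water and removes 0.566 of that water:
0.566×0.796×(1−α)×2362 = 536.82
(1−α) = 536.82/1064.2 = 0.5044;  α = 0.4956.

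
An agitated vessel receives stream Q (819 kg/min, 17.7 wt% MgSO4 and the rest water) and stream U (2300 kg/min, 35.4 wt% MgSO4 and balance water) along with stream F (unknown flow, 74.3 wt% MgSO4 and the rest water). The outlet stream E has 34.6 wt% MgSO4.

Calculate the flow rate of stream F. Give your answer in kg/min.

302.3 kg/min

Let F be the unknown flow. Total out = 3119 + F.
MgSO4 balance: 959.16 + 0.743·F = 0.346·(3119 + F)
(0.743 − 0.346)·F = 0.346×3119 − 959.16 = 120.01
F = 120.01 / 0.397 = 302.29 kg/min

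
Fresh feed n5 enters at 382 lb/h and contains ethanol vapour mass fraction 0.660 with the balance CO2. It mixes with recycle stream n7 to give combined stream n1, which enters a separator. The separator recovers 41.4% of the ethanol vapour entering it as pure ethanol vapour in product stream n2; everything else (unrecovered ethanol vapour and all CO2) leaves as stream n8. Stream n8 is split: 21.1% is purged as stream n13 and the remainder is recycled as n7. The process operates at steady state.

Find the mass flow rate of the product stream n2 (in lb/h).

194.1 lb/h

ethanol vapour in n1: m_A = 382×0.660 + (1−0.211)·(1−0.414)·m_A, so m_A = 252.12/0.5376 = 468.93 lb/h.
Product n2 = 0.414×468.93 = 194.14 lb/h.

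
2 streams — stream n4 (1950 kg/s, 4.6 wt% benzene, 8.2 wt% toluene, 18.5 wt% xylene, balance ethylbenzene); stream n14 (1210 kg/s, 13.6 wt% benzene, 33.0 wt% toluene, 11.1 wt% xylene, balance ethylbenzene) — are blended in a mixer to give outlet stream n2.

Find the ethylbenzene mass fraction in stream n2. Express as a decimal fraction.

Total flow out = 1950 + 1210 = 3160 kg/s.
ethylbenzene in = 1950×0.687 + 1210×0.423 = 1851.5 kg/s.
ethylbenzene mass fraction in n2 = 1851.5/3160 = 0.5859.

0.5859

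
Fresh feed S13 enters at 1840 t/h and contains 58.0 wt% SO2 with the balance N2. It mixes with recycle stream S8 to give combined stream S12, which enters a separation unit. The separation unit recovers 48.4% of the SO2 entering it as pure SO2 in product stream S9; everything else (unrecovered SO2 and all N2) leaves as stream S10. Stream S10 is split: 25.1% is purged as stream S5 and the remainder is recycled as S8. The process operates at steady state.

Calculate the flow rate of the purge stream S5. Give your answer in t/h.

N2 enters only via S13 and leaves only via the purge: 1840×0.420 = 0.251×(N2 in S10), and the separation unit passes all N2, so N2 in S12 = N2 in S10 = 3078.9 t/h.
SO2 in S12: m_A = 1840×0.580 + (1−0.251)·(1−0.484)·m_A, so m_A = 1067.2/0.6135 = 1739.5 t/h.
S10 = (1−0.484)×1739.5 + 3078.9 = 3976.5 t/h.
Purge S5 = 0.251×3976.5 = 998.09 t/h.

998.1 t/h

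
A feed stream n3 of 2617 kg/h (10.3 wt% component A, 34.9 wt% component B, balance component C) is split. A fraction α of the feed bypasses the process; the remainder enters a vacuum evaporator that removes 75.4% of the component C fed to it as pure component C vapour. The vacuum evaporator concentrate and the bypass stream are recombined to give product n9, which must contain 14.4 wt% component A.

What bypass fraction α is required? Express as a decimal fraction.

All 2617×0.103 = 269.55 kg/h of component A reaches n9, so n9 = 269.55/0.144 = 1871.9 kg/h and vapour = 745.12 kg/h.
The evaporator receives (1−α)·2617 of feed at 0.548 component C and removes 0.754 of that component C:
0.754×0.548×(1−α)×2617 = 745.12
(1−α) = 745.12/1081.3 = 0.6891;  α = 0.3109.

0.311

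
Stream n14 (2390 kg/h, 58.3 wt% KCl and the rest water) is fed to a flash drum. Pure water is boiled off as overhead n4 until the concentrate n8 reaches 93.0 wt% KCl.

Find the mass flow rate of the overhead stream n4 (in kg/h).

891.8 kg/h

KCl is conserved: 2390×0.583 = 1393.4 kg/h all reports to the concentrate.
Concentrate = 1393.4/(target fraction) = 1498.2 kg/h.
Overhead = 2390 − 1498.2 = 891.75 kg/h.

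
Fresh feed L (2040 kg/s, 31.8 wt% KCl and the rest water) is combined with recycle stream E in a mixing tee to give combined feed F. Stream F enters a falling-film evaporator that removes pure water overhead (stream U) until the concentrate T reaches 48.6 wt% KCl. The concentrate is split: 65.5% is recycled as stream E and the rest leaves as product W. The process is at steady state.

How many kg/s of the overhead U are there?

705.2 kg/s

Overall KCl balance (none leaves overhead): KCl in fresh feed = KCl in product, i.e. 2040×0.318 = (1−0.655)·T·0.486.
T = 648.72/(0.486×0.345) = 3869 kg/s.
Recycle E = 0.655×3869 = 2534.2 kg/s.
Combined feed F = 2040 + 2534.2 = 4574.2 kg/s.
Overhead U = F − T = 4574.2 − 3869 = 705.19 kg/s.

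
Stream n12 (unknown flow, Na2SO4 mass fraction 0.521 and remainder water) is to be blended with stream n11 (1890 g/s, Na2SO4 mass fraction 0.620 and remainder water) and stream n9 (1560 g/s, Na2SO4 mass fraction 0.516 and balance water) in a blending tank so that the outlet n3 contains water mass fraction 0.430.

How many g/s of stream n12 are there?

209.4 g/s

Let n12 be the unknown flow. Total out = 3450 + n12.
water balance: 1473.2 + 0.479·n12 = 0.430·(3450 + n12)
(0.479 − 0.430)·n12 = 0.430×3450 − 1473.2 = 10.26
n12 = 10.26 / 0.049 = 209.39 g/s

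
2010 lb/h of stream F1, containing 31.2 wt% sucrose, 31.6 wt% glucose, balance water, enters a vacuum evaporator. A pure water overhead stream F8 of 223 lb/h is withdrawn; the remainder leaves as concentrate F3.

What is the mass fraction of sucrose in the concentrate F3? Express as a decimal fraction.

0.3509

sucrose is not removed: 2010×0.312 = 627.12 lb/h of sucrose enters F3.
Concentrate = 2010 − 223 = 1787 lb/h.
Mass fraction = 627.12/1787 = 0.3509.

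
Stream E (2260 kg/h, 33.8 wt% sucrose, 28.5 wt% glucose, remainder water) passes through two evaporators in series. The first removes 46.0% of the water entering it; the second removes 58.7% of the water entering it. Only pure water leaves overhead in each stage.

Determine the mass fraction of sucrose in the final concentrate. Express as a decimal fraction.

0.478

water in feed = 2260×0.377 = 852.02 kg/h.
After stage 1: water left = (1−0.460)×852.02 = 460.09; stream total = 1868.1 kg/h.
After stage 2: water left = (1−0.587)×460.09 = 190.02; final concentrate = 1598 kg/h.
sucrose fraction = 763.88/1598 = 0.478.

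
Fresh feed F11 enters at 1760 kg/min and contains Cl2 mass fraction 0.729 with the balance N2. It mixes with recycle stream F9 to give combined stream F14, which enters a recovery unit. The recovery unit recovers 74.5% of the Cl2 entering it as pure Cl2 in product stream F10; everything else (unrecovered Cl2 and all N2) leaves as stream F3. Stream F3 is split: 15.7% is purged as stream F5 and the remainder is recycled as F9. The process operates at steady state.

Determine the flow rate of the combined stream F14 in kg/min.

N2 enters only via F11 and leaves only via the purge: 1760×0.271 = 0.157×(N2 in F3), and the recovery unit passes all N2, so N2 in F14 = N2 in F3 = 3038 kg/min.
Cl2 in F14: m_A = 1760×0.729 + (1−0.157)·(1−0.745)·m_A, so m_A = 1283/0.7850 = 1634.4 kg/min.
F14 = 1634.4 + 3038 = 4672.3 kg/min.

4672 kg/min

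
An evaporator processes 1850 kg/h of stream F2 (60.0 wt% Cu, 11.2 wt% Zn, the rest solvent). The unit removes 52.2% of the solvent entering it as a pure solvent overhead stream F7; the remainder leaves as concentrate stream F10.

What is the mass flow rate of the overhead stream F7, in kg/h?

278.1 kg/h

solvent entering = 1850×0.288 = 532.8 kg/h; overhead removed = 0.522×532.8 = 278.12 kg/h.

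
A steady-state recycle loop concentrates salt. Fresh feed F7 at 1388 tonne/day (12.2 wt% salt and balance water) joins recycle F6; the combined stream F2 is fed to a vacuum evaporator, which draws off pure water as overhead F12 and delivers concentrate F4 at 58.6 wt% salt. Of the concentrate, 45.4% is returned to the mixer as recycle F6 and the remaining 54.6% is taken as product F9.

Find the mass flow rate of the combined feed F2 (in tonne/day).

1628 tonne/day

Overall salt balance (none leaves overhead): salt in fresh feed = salt in product, i.e. 1388×0.122 = (1−0.454)·F4·0.586.
F4 = 169.34/(0.586×0.546) = 529.25 tonne/day.
Recycle F6 = 0.454×529.25 = 240.28 tonne/day.
Combined feed F2 = 1388 + 240.28 = 1628.3 tonne/day.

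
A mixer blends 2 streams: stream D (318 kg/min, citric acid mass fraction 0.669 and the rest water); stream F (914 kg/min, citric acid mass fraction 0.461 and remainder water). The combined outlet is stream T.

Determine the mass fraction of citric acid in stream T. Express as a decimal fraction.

Total flow out = 318 + 914 = 1232 kg/min.
citric acid in = 318×0.669 + 914×0.461 = 634.1 kg/min.
citric acid mass fraction in T = 634.1/1232 = 0.515.

0.515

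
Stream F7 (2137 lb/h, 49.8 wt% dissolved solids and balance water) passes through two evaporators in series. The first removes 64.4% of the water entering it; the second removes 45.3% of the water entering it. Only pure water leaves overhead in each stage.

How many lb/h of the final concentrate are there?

1273 lb/h

water in feed = 2137×0.502 = 1072.8 lb/h.
After stage 1: water left = (1−0.644)×1072.8 = 381.91; stream total = 1446.1 lb/h.
After stage 2: water left = (1−0.453)×381.91 = 208.9; final concentrate = 1273.1 lb/h.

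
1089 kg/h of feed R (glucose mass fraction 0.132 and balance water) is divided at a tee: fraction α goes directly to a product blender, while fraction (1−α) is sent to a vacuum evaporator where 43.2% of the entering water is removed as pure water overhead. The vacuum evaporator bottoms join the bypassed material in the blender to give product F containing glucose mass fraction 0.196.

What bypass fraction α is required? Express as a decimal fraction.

All 1089×0.132 = 143.75 kg/h of glucose reaches F, so F = 143.75/0.196 = 733.41 kg/h and vapour = 355.59 kg/h.
The evaporator receives (1−α)·1089 of feed at 0.868 water and removes 0.432 of that water:
0.432×0.868×(1−α)×1089 = 355.59
(1−α) = 355.59/408.35 = 0.8708;  α = 0.1292.

0.129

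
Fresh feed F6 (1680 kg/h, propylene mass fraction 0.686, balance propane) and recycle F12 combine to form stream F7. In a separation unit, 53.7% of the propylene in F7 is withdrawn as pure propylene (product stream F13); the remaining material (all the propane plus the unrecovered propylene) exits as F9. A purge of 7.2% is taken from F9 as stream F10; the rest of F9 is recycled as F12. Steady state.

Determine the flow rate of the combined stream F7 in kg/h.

propane enters only via F6 and leaves only via the purge: 1680×0.314 = 0.072×(propane in F9), and the separation unit passes all propane, so propane in F7 = propane in F9 = 7326.7 kg/h.
propylene in F7: m_A = 1680×0.686 + (1−0.072)·(1−0.537)·m_A, so m_A = 1152.5/0.5703 = 2020.7 kg/h.
F7 = 2020.7 + 7326.7 = 9347.4 kg/h.

9347 kg/h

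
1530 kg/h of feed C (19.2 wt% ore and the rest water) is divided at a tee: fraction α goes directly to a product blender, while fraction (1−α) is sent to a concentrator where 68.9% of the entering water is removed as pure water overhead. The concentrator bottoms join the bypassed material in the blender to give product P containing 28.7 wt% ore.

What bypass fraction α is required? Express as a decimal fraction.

All 1530×0.192 = 293.76 kg/h of ore reaches P, so P = 293.76/0.287 = 1023.6 kg/h and vapour = 506.45 kg/h.
The evaporator receives (1−α)·1530 of feed at 0.808 water and removes 0.689 of that water:
0.689×0.808×(1−α)×1530 = 506.45
(1−α) = 506.45/851.77 = 0.5946;  α = 0.4054.

0.405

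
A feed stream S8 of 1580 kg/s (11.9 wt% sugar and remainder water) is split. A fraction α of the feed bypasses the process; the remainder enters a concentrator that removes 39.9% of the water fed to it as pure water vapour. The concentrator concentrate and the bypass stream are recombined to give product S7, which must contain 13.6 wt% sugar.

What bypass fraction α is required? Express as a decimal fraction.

All 1580×0.119 = 188.02 kg/s of sugar reaches S7, so S7 = 188.02/0.136 = 1382.5 kg/s and vapour = 197.5 kg/s.
The evaporator receives (1−α)·1580 of feed at 0.881 water and removes 0.399 of that water:
0.399×0.881×(1−α)×1580 = 197.5
(1−α) = 197.5/555.4 = 0.3556;  α = 0.6444.

0.644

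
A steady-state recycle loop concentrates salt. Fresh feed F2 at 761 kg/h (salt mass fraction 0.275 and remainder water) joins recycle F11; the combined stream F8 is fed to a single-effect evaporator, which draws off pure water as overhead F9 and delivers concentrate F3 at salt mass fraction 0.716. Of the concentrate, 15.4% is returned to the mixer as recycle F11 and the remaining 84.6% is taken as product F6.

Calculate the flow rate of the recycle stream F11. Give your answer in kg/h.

Overall salt balance (none leaves overhead): salt in fresh feed = salt in product, i.e. 761×0.275 = (1−0.154)·F3·0.716.
F3 = 209.28/(0.716×0.846) = 345.49 kg/h.
Recycle F11 = 0.154×345.49 = 53.205 kg/h.

53.21 kg/h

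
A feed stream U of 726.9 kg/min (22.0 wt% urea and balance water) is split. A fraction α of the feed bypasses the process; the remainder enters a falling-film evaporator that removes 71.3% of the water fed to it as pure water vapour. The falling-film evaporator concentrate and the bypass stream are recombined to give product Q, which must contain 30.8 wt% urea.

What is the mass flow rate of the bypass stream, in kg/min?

All 726.9×0.220 = 159.92 kg/min of urea reaches Q, so Q = 159.92/0.308 = 519.21 kg/min and vapour = 207.69 kg/min.
The evaporator receives (1−α)·726.9 of feed at 0.780 water and removes 0.713 of that water:
0.713×0.780×(1−α)×726.9 = 207.69
(1−α) = 207.69/404.26 = 0.5137;  α = 0.4863.
Bypass flow = 0.4863×726.9 = 353.46 kg/min.

353.5 kg/min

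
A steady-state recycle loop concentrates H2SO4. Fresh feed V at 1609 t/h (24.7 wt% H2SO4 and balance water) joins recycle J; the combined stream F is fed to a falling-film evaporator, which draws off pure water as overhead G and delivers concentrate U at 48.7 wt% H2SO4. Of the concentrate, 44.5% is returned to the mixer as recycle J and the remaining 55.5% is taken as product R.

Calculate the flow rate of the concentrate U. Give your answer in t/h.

Overall H2SO4 balance (none leaves overhead): H2SO4 in fresh feed = H2SO4 in product, i.e. 1609×0.247 = (1−0.445)·U·0.487.
U = 397.42/(0.487×0.555) = 1470.4 t/h.

1470 t/h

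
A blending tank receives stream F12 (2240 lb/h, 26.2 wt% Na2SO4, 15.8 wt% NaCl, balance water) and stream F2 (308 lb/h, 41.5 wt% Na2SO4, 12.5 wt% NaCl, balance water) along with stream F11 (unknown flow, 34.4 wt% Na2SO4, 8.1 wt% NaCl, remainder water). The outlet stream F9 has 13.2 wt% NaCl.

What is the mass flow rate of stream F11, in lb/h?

Let F11 be the unknown flow. Total out = 2548 + F11.
NaCl balance: 392.42 + 0.081·F11 = 0.132·(2548 + F11)
(0.081 − 0.132)·F11 = 0.132×2548 − 392.42 = -56.084
F11 = -56.084 / -0.051 = 1099.7 lb/h

1100 lb/h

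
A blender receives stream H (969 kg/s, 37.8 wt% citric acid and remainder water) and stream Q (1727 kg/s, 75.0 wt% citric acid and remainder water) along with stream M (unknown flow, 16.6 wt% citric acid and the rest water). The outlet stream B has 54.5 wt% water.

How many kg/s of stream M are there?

1505 kg/s

Let M be the unknown flow. Total out = 2696 + M.
water balance: 1034.5 + 0.834·M = 0.545·(2696 + M)
(0.834 − 0.545)·M = 0.545×2696 − 1034.5 = 434.85
M = 434.85 / 0.289 = 1504.7 kg/s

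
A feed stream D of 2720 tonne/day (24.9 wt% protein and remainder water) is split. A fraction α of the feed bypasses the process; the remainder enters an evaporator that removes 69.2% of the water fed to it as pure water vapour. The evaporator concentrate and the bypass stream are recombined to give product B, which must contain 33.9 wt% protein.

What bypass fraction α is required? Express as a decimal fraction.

0.489

All 2720×0.249 = 677.28 tonne/day of protein reaches B, so B = 677.28/0.339 = 1997.9 tonne/day and vapour = 722.12 tonne/day.
The evaporator receives (1−α)·2720 of feed at 0.751 water and removes 0.692 of that water:
0.692×0.751×(1−α)×2720 = 722.12
(1−α) = 722.12/1413.6 = 0.5109;  α = 0.4891.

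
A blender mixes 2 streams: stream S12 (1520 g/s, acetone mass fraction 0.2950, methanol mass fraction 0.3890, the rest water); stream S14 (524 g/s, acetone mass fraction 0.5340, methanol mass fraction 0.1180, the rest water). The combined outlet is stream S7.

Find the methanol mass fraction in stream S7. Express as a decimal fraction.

0.3195

Total flow out = 1520 + 524 = 2044 g/s.
methanol in = 1520×0.389 + 524×0.118 = 653.11 g/s.
methanol mass fraction in S7 = 653.11/2044 = 0.3195.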